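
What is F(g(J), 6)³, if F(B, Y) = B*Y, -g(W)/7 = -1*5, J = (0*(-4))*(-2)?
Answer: 9261000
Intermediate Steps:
J = 0 (J = 0*(-2) = 0)
g(W) = 35 (g(W) = -(-7)*5 = -7*(-5) = 35)
F(g(J), 6)³ = (35*6)³ = 210³ = 9261000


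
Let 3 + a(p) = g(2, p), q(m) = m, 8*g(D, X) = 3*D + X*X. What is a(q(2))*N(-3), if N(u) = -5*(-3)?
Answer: -105/4 ≈ -26.250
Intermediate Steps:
g(D, X) = X²/8 + 3*D/8 (g(D, X) = (3*D + X*X)/8 = (3*D + X²)/8 = (X² + 3*D)/8 = X²/8 + 3*D/8)
a(p) = -9/4 + p²/8 (a(p) = -3 + (p²/8 + (3/8)*2) = -3 + (p²/8 + ¾) = -3 + (¾ + p²/8) = -9/4 + p²/8)
N(u) = 15
a(q(2))*N(-3) = (-9/4 + (⅛)*2²)*15 = (-9/4 + (⅛)*4)*15 = (-9/4 + ½)*15 = -7/4*15 = -105/4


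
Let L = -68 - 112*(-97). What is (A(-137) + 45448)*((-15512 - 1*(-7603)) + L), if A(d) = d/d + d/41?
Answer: 5379266264/41 ≈ 1.3120e+8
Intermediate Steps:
L = 10796 (L = -68 + 10864 = 10796)
A(d) = 1 + d/41 (A(d) = 1 + d*(1/41) = 1 + d/41)
(A(-137) + 45448)*((-15512 - 1*(-7603)) + L) = ((1 + (1/41)*(-137)) + 45448)*((-15512 - 1*(-7603)) + 10796) = ((1 - 137/41) + 45448)*((-15512 + 7603) + 10796) = (-96/41 + 45448)*(-7909 + 10796) = (1863272/41)*2887 = 5379266264/41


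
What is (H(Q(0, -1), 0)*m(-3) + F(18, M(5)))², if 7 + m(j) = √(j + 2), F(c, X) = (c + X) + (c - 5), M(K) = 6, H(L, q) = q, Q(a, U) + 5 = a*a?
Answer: 1369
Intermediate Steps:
Q(a, U) = -5 + a² (Q(a, U) = -5 + a*a = -5 + a²)
F(c, X) = -5 + X + 2*c (F(c, X) = (X + c) + (-5 + c) = -5 + X + 2*c)
m(j) = -7 + √(2 + j) (m(j) = -7 + √(j + 2) = -7 + √(2 + j))
(H(Q(0, -1), 0)*m(-3) + F(18, M(5)))² = (0*(-7 + √(2 - 3)) + (-5 + 6 + 2*18))² = (0*(-7 + √(-1)) + (-5 + 6 + 36))² = (0*(-7 + I) + 37)² = (0 + 37)² = 37² = 1369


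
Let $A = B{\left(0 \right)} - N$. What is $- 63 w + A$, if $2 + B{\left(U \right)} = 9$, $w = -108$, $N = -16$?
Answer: $6827$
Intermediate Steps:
$B{\left(U \right)} = 7$ ($B{\left(U \right)} = -2 + 9 = 7$)
$A = 23$ ($A = 7 - -16 = 7 + 16 = 23$)
$- 63 w + A = \left(-63\right) \left(-108\right) + 23 = 6804 + 23 = 6827$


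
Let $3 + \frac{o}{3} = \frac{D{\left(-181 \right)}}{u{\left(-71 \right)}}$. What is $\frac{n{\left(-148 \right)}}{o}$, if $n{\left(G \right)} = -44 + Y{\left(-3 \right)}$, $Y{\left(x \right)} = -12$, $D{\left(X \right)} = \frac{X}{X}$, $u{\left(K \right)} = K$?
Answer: $\frac{1988}{321} \approx 6.1931$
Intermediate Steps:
$D{\left(X \right)} = 1$
$o = - \frac{642}{71}$ ($o = -9 + 3 \cdot 1 \frac{1}{-71} = -9 + 3 \cdot 1 \left(- \frac{1}{71}\right) = -9 + 3 \left(- \frac{1}{71}\right) = -9 - \frac{3}{71} = - \frac{642}{71} \approx -9.0423$)
$n{\left(G \right)} = -56$ ($n{\left(G \right)} = -44 - 12 = -56$)
$\frac{n{\left(-148 \right)}}{o} = - \frac{56}{- \frac{642}{71}} = \left(-56\right) \left(- \frac{71}{642}\right) = \frac{1988}{321}$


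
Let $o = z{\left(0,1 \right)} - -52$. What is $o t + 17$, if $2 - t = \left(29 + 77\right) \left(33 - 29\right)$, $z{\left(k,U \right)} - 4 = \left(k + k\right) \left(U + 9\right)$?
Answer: $-23615$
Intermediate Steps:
$z{\left(k,U \right)} = 4 + 2 k \left(9 + U\right)$ ($z{\left(k,U \right)} = 4 + \left(k + k\right) \left(U + 9\right) = 4 + 2 k \left(9 + U\right)$)
$t = -422$ ($t = 2 - \left(29 + 77\right) \left(33 - 29\right) = 2 - 106 \cdot 4 = 2 - 424 = -422$)
$o = 56$ ($o = \left(4 + 18 \cdot 0 + 2 \cdot 1 \cdot 0\right) - -52 = \left(4 + 0 + 0\right) + 52 = 4 + 52 = 56$)
$o t + 17 = 56 \left(-422\right) + 17 = -23632 + 17 = -23615$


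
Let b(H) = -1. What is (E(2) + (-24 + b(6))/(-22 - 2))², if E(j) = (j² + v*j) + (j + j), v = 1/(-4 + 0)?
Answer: 42025/576 ≈ 72.960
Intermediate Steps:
v = -¼ (v = 1/(-4) = -¼ ≈ -0.25000)
E(j) = j² + 7*j/4 (E(j) = (j² - j/4) + (j + j) = (j² - j/4) + 2*j = j² + 7*j/4)
(E(2) + (-24 + b(6))/(-22 - 2))² = ((¼)*2*(7 + 4*2) + (-24 - 1)/(-22 - 2))² = ((¼)*2*(7 + 8) - 25/(-24))² = ((¼)*2*15 - 25*(-1/24))² = (15/2 + 25/24)² = (205/24)² = 42025/576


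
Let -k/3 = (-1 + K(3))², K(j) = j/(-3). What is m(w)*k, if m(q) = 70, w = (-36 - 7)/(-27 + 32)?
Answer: -840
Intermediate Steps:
w = -43/5 ≈ -8.6000
K(j) = -j/3 (K(j) = j*(-⅓) = -j/3)
k = -12 (k = -3*(-1 - ⅓*3)² = -3*(-1 - 1)² = -3*(-2)² = -3*4 = -12)
m(w)*k = 70*(-12) = -840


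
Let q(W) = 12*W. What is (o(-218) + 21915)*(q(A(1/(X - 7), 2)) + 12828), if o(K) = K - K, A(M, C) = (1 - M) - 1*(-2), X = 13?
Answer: 281870730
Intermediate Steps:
A(M, C) = 3 - M (A(M, C) = (1 - M) + 2 = 3 - M)
o(K) = 0
(o(-218) + 21915)*(q(A(1/(X - 7), 2)) + 12828) = (0 + 21915)*(12*(3 - 1/(13 - 7)) + 12828) = 21915*(12*(3 - 1/6) + 12828) = 21915*(12*(17/6) + 12828) = 21915*(34 + 12828) = 21915*12862 = 281870730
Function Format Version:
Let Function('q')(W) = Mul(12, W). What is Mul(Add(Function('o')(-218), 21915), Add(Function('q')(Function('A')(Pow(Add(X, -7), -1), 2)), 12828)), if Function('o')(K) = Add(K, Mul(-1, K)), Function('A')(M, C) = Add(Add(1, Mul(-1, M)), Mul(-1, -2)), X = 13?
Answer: 281870730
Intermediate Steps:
Function('A')(M, C) = Add(3, Mul(-1, M)) (Function('A')(M, C) = Add(Add(1, Mul(-1, M)), 2) = Add(3, Mul(-1, M)))
Function('o')(K) = 0
Mul(Add(Function('o')(-218), 21915), Add(Function('q')(Function('A')(Pow(Add(X, -7), -1), 2)), 12828)) = Mul(Add(0, 21915), Add(Mul(12, Add(3, Mul(-1, Pow(Add(13, -7), -1)))), 12828)) = Mul(21915, Add(Mul(12, Add(3, Mul(-1, Pow(6, -1)))), 12828)) = Mul(21915, Add(Mul(12, Add(3, Mul(-1, Rational(1, 6)))), 12828)) = Mul(21915, Add(Mul(12, Add(3, Rational(-1, 6))), 12828)) = Mul(21915, Add(Mul(12, Rational(17, 6)), 12828)) = Mul(21915, Add(34, 12828)) = Mul(21915, 12862) = 281870730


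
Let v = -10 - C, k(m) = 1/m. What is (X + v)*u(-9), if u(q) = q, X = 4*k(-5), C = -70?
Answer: -2664/5 ≈ -532.80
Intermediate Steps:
X = -⅘ (X = 4/(-5) = 4*(-⅕) = -⅘ ≈ -0.80000)
v = 60 (v = -10 - 1*(-70) = -10 + 70 = 60)
(X + v)*u(-9) = (-⅘ + 60)*(-9) = (296/5)*(-9) = -2664/5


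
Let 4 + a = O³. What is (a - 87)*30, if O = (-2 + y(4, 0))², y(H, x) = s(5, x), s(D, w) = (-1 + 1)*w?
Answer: -810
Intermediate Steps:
s(D, w) = 0 (s(D, w) = 0*w = 0)
y(H, x) = 0
O = 4 (O = (-2 + 0)² = (-2)² = 4)
a = 60 (a = -4 + 4³ = -4 + 64 = 60)
(a - 87)*30 = (60 - 87)*30 = -27*30 = -810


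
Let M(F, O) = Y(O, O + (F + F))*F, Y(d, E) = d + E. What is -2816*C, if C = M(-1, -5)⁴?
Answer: -58392576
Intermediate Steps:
Y(d, E) = E + d
M(F, O) = F*(2*F + 2*O) (M(F, O) = ((O + (F + F)) + O)*F = ((O + 2*F) + O)*F = (2*F + 2*O)*F = F*(2*F + 2*O))
C = 20736 (C = (2*(-1)*(-1 - 5))⁴ = (2*(-1)*(-6))⁴ = 12⁴ = 20736)
-2816*C = -2816*20736 = -58392576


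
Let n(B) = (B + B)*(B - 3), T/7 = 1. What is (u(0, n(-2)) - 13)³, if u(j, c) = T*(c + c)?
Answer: 19034163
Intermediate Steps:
T = 7 (T = 7*1 = 7)
n(B) = 2*B*(-3 + B) (n(B) = (2*B)*(-3 + B) = 2*B*(-3 + B))
u(j, c) = 14*c (u(j, c) = 7*(c + c) = 7*(2*c) = 14*c)
(u(0, n(-2)) - 13)³ = (14*(2*(-2)*(-3 - 2)) - 13)³ = (14*(2*(-2)*(-5)) - 13)³ = (14*20 - 13)³ = (280 - 13)³ = 267³ = 19034163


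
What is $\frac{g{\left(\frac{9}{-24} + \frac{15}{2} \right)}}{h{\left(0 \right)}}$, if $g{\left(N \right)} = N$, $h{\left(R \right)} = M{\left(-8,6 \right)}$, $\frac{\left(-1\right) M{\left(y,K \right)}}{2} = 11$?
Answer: $- \frac{57}{176} \approx -0.32386$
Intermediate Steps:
$M{\left(y,K \right)} = -22$ ($M{\left(y,K \right)} = \left(-2\right) 11 = -22$)
$h{\left(R \right)} = -22$
$\frac{g{\left(\frac{9}{-24} + \frac{15}{2} \right)}}{h{\left(0 \right)}} = \frac{\frac{9}{-24} + \frac{15}{2}}{-22} = \left(9 \left(- \frac{1}{24}\right) + 15 \cdot \frac{1}{2}\right) \left(- \frac{1}{22}\right) = \left(- \frac{3}{8} + \frac{15}{2}\right) \left(- \frac{1}{22}\right) = \frac{57}{8} \left(- \frac{1}{22}\right) = - \frac{57}{176}$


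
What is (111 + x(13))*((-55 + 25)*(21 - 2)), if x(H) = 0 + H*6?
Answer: -107730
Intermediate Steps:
x(H) = 6*H (x(H) = 0 + 6*H = 6*H)
(111 + x(13))*((-55 + 25)*(21 - 2)) = (111 + 6*13)*((-55 + 25)*(21 - 2)) = (111 + 78)*(-30*19) = 189*(-570) = -107730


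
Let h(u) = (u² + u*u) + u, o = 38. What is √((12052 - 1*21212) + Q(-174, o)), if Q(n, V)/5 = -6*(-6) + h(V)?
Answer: 5*√226 ≈ 75.167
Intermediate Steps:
h(u) = u + 2*u² (h(u) = (u² + u²) + u = 2*u² + u = u + 2*u²)
Q(n, V) = 180 + 5*V*(1 + 2*V) (Q(n, V) = 5*(-6*(-6) + V*(1 + 2*V)) = 5*(36 + V*(1 + 2*V)) = 180 + 5*V*(1 + 2*V))
√((12052 - 1*21212) + Q(-174, o)) = √((12052 - 1*21212) + (180 + 5*38*(1 + 2*38))) = √((12052 - 21212) + (180 + 5*38*(1 + 76))) = √(-9160 + (180 + 5*38*77)) = √(-9160 + (180 + 14630)) = √(-9160 + 14810) = √5650 = 5*√226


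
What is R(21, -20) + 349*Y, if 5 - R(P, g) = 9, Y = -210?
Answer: -73294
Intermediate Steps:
R(P, g) = -4 (R(P, g) = 5 - 1*9 = 5 - 9 = -4)
R(21, -20) + 349*Y = -4 + 349*(-210) = -4 - 73290 = -73294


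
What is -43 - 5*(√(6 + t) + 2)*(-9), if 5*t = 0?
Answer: 47 + 45*√6 ≈ 157.23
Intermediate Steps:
t = 0 (t = (⅕)*0 = 0)
-43 - 5*(√(6 + t) + 2)*(-9) = -43 - 5*(√(6 + 0) + 2)*(-9) = -43 - 5*(√6 + 2)*(-9) = -43 - 5*(2 + √6)*(-9) = -43 + (-10 - 5*√6)*(-9) = -43 + (90 + 45*√6) = 47 + 45*√6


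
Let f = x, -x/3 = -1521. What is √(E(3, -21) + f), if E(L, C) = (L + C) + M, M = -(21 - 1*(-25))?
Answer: √4499 ≈ 67.075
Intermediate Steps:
x = 4563 (x = -3*(-1521) = 4563)
f = 4563
M = -46 (M = -(21 + 25) = -1*46 = -46)
E(L, C) = -46 + C + L (E(L, C) = (L + C) - 46 = (C + L) - 46 = -46 + C + L)
√(E(3, -21) + f) = √((-46 - 21 + 3) + 4563) = √(-64 + 4563) = √4499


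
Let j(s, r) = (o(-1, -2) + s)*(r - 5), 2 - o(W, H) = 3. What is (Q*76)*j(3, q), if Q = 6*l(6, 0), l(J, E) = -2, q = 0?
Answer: 9120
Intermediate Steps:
o(W, H) = -1 (o(W, H) = 2 - 1*3 = 2 - 3 = -1)
Q = -12 (Q = 6*(-2) = -12)
j(s, r) = (-1 + s)*(-5 + r) (j(s, r) = (-1 + s)*(r - 5) = (-1 + s)*(-5 + r))
(Q*76)*j(3, q) = (-12*76)*(5 - 1*0 - 5*3 + 0*3) = -912*(5 + 0 - 15 + 0) = -912*(-10) = 9120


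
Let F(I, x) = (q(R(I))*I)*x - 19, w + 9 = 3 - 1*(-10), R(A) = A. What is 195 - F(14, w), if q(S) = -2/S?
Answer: 222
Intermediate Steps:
w = 4 (w = -9 + (3 - 1*(-10)) = -9 + (3 + 10) = -9 + 13 = 4)
F(I, x) = -19 - 2*x (F(I, x) = ((-2/I)*I)*x - 19 = -2*x - 19 = -19 - 2*x)
195 - F(14, w) = 195 - (-19 - 2*4) = 195 - (-19 - 8) = 195 - 1*(-27) = 195 + 27 = 222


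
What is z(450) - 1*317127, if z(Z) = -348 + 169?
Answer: -317306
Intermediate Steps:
z(Z) = -179
z(450) - 1*317127 = -179 - 1*317127 = -179 - 317127 = -317306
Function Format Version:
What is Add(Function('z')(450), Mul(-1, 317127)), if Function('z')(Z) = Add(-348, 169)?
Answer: -317306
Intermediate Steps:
Function('z')(Z) = -179
Add(Function('z')(450), Mul(-1, 317127)) = Add(-179, Mul(-1, 317127)) = Add(-179, -317127) = -317306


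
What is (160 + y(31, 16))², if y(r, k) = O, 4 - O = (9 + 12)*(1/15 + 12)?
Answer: 199809/25 ≈ 7992.4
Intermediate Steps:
O = -1247/5 (O = 4 - (9 + 12)*(1/15 + 12) = 4 - 21*(1/15 + 12) = 4 - 21*181/15 = 4 - 1*1267/5 = 4 - 1267/5 = -1247/5 ≈ -249.40)
y(r, k) = -1247/5
(160 + y(31, 16))² = (160 - 1247/5)² = (-447/5)² = 199809/25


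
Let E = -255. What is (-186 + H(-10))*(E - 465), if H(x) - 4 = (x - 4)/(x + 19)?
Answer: 132160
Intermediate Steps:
H(x) = 4 + (-4 + x)/(19 + x) (H(x) = 4 + (x - 4)/(x + 19) = 4 + (-4 + x)/(19 + x))
(-186 + H(-10))*(E - 465) = (-186 + (72 + 5*(-10))/(19 - 10))*(-255 - 465) = (-186 + (72 - 50)/9)*(-720) = (-186 + (⅑)*22)*(-720) = (-186 + 22/9)*(-720) = -1652/9*(-720) = 132160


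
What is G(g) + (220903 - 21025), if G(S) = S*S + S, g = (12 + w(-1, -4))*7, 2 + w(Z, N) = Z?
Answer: 203910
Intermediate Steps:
w(Z, N) = -2 + Z
g = 63 (g = (12 + (-2 - 1))*7 = (12 - 3)*7 = 9*7 = 63)
G(S) = S + S² (G(S) = S² + S = S + S²)
G(g) + (220903 - 21025) = 63*(1 + 63) + (220903 - 21025) = 63*64 + 199878 = 4032 + 199878 = 203910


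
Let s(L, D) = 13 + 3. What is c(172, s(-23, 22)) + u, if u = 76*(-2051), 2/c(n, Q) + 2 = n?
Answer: -13249459/85 ≈ -1.5588e+5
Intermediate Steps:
s(L, D) = 16
c(n, Q) = 2/(-2 + n)
u = -155876
c(172, s(-23, 22)) + u = 2/(-2 + 172) - 155876 = 2/170 - 155876 = 2*(1/170) - 155876 = 1/85 - 155876 = -13249459/85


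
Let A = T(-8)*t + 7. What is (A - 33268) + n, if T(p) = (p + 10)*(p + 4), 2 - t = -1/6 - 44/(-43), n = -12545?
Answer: -5910154/129 ≈ -45815.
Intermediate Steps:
t = 295/258 (t = 2 - (-1/6 - 44/(-43)) = 2 - (-1*1/6 - 44*(-1/43)) = 2 - (-1/6 + 44/43) = 2 - 1*221/258 = 2 - 221/258 = 295/258 ≈ 1.1434)
T(p) = (4 + p)*(10 + p) (T(p) = (10 + p)*(4 + p) = (4 + p)*(10 + p))
A = -277/129 (A = (40 + (-8)**2 + 14*(-8))*(295/258) + 7 = (40 + 64 - 112)*(295/258) + 7 = -8*295/258 + 7 = -1180/129 + 7 = -277/129 ≈ -2.1473)
(A - 33268) + n = (-277/129 - 33268) - 12545 = -4291849/129 - 12545 = -5910154/129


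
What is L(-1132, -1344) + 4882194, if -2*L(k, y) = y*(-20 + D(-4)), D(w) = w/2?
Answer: 4867410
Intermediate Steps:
D(w) = w/2 (D(w) = w*(½) = w/2)
L(k, y) = 11*y (L(k, y) = -y*(-20 + (½)*(-4))/2 = -y*(-20 - 2)/2 = -y*(-22)/2 = -(-11)*y = 11*y)
L(-1132, -1344) + 4882194 = 11*(-1344) + 4882194 = -14784 + 4882194 = 4867410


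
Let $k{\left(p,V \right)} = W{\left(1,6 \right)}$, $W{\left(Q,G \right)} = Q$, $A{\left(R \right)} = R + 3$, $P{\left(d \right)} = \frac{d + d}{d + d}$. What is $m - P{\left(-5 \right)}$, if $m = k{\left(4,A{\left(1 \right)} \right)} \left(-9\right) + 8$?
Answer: $-2$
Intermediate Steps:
$P{\left(d \right)} = 1$ ($P{\left(d \right)} = \frac{2 d}{2 d} = 2 d \frac{1}{2 d} = 1$)
$A{\left(R \right)} = 3 + R$
$k{\left(p,V \right)} = 1$
$m = -1$ ($m = 1 \left(-9\right) + 8 = -9 + 8 = -1$)
$m - P{\left(-5 \right)} = -1 - 1 = -2$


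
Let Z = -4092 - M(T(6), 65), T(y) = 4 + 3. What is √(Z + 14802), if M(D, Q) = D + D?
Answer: 2*√2674 ≈ 103.42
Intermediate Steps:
T(y) = 7
M(D, Q) = 2*D
Z = -4106 (Z = -4092 - 2*7 = -4092 - 1*14 = -4092 - 14 = -4106)
√(Z + 14802) = √(-4106 + 14802) = √10696 = 2*√2674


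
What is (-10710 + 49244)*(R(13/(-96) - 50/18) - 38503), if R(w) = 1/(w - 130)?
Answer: -56793591187750/38279 ≈ -1.4837e+9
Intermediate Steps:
R(w) = 1/(-130 + w)
(-10710 + 49244)*(R(13/(-96) - 50/18) - 38503) = (-10710 + 49244)*(1/(-130 + (13/(-96) - 50/18)) - 38503) = 38534*(1/(-130 + (13*(-1/96) - 50*1/18)) - 38503) = 38534*(1/(-130 + (-13/96 - 25/9)) - 38503) = 38534*(1/(-130 - 839/288) - 38503) = 38534*(1/(-38279/288) - 38503) = 38534*(-288/38279 - 38503) = 38534*(-1473856625/38279) = -56793591187750/38279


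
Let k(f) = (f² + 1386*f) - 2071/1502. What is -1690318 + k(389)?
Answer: -1501766257/1502 ≈ -9.9984e+5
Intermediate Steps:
k(f) = -2071/1502 + f² + 1386*f (k(f) = (f² + 1386*f) - 2071*1/1502 = (f² + 1386*f) - 2071/1502 = -2071/1502 + f² + 1386*f)
-1690318 + k(389) = -1690318 + (-2071/1502 + 389² + 1386*389) = -1690318 + (-2071/1502 + 151321 + 539154) = -1690318 + 1037091379/1502 = -1501766257/1502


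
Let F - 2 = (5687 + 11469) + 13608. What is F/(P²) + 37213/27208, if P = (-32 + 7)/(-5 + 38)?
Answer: 911604824317/17005000 ≈ 53608.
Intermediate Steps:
F = 30766 (F = 2 + ((5687 + 11469) + 13608) = 2 + (17156 + 13608) = 2 + 30764 = 30766)
P = -25/33 ≈ -0.75758
F/(P²) + 37213/27208 = 30766/((-25/33)²) + 37213/27208 = 30766/(625/1089) + 37213*(1/27208) = 30766*(1089/625) + 37213/27208 = 33504174/625 + 37213/27208 = 911604824317/17005000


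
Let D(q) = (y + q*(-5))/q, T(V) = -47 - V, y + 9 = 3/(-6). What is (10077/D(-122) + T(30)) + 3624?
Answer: 1801159/1201 ≈ 1499.7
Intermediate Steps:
y = -19/2 (y = -9 + 3/(-6) = -9 + 3*(-⅙) = -9 - ½ = -19/2 ≈ -9.5000)
D(q) = (-19/2 - 5*q)/q (D(q) = (-19/2 + q*(-5))/q = (-19/2 - 5*q)/q)
(10077/D(-122) + T(30)) + 3624 = (10077/(-5 - 19/2/(-122)) + (-47 - 1*30)) + 3624 = (10077/(-5 - 19/2*(-1/122)) + (-47 - 30)) + 3624 = (10077/(-5 + 19/244) - 77) + 3624 = (10077/(-1201/244) - 77) + 3624 = (10077*(-244/1201) - 77) + 3624 = (-2458788/1201 - 77) + 3624 = -2551265/1201 + 3624 = 1801159/1201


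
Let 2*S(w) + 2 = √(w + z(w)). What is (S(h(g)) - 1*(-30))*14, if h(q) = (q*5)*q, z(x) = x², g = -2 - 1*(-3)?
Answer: 406 + 7*√30 ≈ 444.34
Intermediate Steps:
g = 1 (g = -2 + 3 = 1)
h(q) = 5*q² (h(q) = (5*q)*q = 5*q²)
S(w) = -1 + √(w + w²)/2
(S(h(g)) - 1*(-30))*14 = ((-1 + √((5*1²)*(1 + 5*1²))/2) - 1*(-30))*14 = ((-1 + √((5*1)*(1 + 5*1))/2) + 30)*14 = ((-1 + √(5*(1 + 5))/2) + 30)*14 = ((-1 + √(5*6)/2) + 30)*14 = ((-1 + √30/2) + 30)*14 = (29 + √30/2)*14 = 406 + 7*√30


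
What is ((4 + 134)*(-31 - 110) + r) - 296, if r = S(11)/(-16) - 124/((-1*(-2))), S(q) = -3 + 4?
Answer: -317057/16 ≈ -19816.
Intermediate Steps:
S(q) = 1
r = -993/16 (r = 1/(-16) - 124/((-1*(-2))) = 1*(-1/16) - 124/2 = -1/16 - 124*½ = -1/16 - 62 = -993/16 ≈ -62.063)
((4 + 134)*(-31 - 110) + r) - 296 = ((4 + 134)*(-31 - 110) - 993/16) - 296 = (138*(-141) - 993/16) - 296 = (-19458 - 993/16) - 296 = -312321/16 - 296 = -317057/16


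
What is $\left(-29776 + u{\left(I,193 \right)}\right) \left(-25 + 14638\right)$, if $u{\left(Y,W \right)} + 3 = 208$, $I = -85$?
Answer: $-432121023$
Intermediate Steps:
$u{\left(Y,W \right)} = 205$ ($u{\left(Y,W \right)} = -3 + 208 = 205$)
$\left(-29776 + u{\left(I,193 \right)}\right) \left(-25 + 14638\right) = \left(-29776 + 205\right) \left(-25 + 14638\right) = \left(-29571\right) 14613 = -432121023$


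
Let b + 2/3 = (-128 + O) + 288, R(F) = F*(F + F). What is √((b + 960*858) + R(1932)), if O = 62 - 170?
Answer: √74600814/3 ≈ 2879.1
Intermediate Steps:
O = -108
R(F) = 2*F² (R(F) = F*(2*F) = 2*F²)
b = 154/3 (b = -⅔ + ((-128 - 108) + 288) = -⅔ + (-236 + 288) = -⅔ + 52 = 154/3 ≈ 51.333)
√((b + 960*858) + R(1932)) = √((154/3 + 960*858) + 2*1932²) = √((154/3 + 823680) + 2*3732624) = √(2471194/3 + 7465248) = √(24866938/3) = √74600814/3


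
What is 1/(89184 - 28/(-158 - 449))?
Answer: 607/54134716 ≈ 1.1213e-5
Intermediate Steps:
1/(89184 - 28/(-158 - 449)) = 1/(89184 - 28/(-607)) = 1/(89184 - 28*(-1/607)) = 1/(89184 + 28/607) = 1/(54134716/607) = 607/54134716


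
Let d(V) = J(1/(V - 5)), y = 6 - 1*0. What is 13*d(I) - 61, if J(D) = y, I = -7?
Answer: 17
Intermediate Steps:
y = 6 (y = 6 + 0 = 6)
J(D) = 6
d(V) = 6
13*d(I) - 61 = 13*6 - 61 = 78 - 61 = 17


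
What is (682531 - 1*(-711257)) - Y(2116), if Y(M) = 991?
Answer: 1392797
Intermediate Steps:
(682531 - 1*(-711257)) - Y(2116) = (682531 - 1*(-711257)) - 1*991 = (682531 + 711257) - 991 = 1393788 - 991 = 1392797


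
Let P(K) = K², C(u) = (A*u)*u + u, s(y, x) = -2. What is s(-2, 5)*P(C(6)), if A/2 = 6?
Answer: -383688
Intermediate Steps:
A = 12 (A = 2*6 = 12)
C(u) = u + 12*u² (C(u) = (12*u)*u + u = 12*u² + u = u + 12*u²)
s(-2, 5)*P(C(6)) = -2*36*(1 + 12*6)² = -2*36*(1 + 72)² = -2*(6*73)² = -2*438² = -2*191844 = -383688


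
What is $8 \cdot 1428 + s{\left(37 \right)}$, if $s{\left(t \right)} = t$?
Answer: $11461$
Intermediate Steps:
$8 \cdot 1428 + s{\left(37 \right)} = 8 \cdot 1428 + 37 = 11424 + 37 = 11461$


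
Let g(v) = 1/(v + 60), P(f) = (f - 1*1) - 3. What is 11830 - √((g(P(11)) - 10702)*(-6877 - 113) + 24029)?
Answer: 11830 - √335915931071/67 ≈ 3179.5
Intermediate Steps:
P(f) = -4 + f (P(f) = (f - 1) - 3 = (-1 + f) - 3 = -4 + f)
g(v) = 1/(60 + v)
11830 - √((g(P(11)) - 10702)*(-6877 - 113) + 24029) = 11830 - √((1/(60 + (-4 + 11)) - 10702)*(-6877 - 113) + 24029) = 11830 - √((1/(60 + 7) - 10702)*(-6990) + 24029) = 11830 - √((1/67 - 10702)*(-6990) + 24029) = 11830 - √(-717033/67*(-6990) + 24029) = 11830 - √(5012060670/67 + 24029) = 11830 - √(5013670613/67) = 11830 - √335915931071/67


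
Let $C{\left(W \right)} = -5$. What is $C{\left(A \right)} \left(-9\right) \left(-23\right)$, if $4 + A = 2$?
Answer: $-1035$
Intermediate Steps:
$A = -2$ ($A = -4 + 2 = -2$)
$C{\left(A \right)} \left(-9\right) \left(-23\right) = \left(-5\right) \left(-9\right) \left(-23\right) = 45 \left(-23\right) = -1035$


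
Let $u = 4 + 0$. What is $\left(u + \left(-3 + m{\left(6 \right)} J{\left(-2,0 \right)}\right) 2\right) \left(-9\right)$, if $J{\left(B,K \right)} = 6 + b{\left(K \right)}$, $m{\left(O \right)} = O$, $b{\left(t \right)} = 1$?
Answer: $-738$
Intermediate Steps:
$u = 4$
$J{\left(B,K \right)} = 7$ ($J{\left(B,K \right)} = 6 + 1 = 7$)
$\left(u + \left(-3 + m{\left(6 \right)} J{\left(-2,0 \right)}\right) 2\right) \left(-9\right) = \left(4 + \left(-3 + 6 \cdot 7\right) 2\right) \left(-9\right) = \left(4 + \left(-3 + 42\right) 2\right) \left(-9\right) = \left(4 + 39 \cdot 2\right) \left(-9\right) = \left(4 + 78\right) \left(-9\right) = 82 \left(-9\right) = -738$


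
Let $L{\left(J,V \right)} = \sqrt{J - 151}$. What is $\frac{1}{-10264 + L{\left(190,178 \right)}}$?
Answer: $- \frac{10264}{105349657} - \frac{\sqrt{39}}{105349657} \approx -9.7487 \cdot 10^{-5}$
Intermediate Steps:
$L{\left(J,V \right)} = \sqrt{-151 + J}$
$\frac{1}{-10264 + L{\left(190,178 \right)}} = \frac{1}{-10264 + \sqrt{-151 + 190}} = \frac{1}{-10264 + \sqrt{39}}$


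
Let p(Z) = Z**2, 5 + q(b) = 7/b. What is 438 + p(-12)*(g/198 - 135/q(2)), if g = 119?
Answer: 148330/11 ≈ 13485.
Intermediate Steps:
q(b) = -5 + 7/b
438 + p(-12)*(g/198 - 135/q(2)) = 438 + (-12)**2*(119/198 - 135/(-5 + 7/2)) = 438 + 144*(119*(1/198) - 135/(-5 + 7*(1/2))) = 438 + 144*(119/198 - 135/(-5 + 7/2)) = 438 + 144*(119/198 - 135/(-3/2)) = 438 + 144*(119/198 - 135*(-2/3)) = 438 + 144*(119/198 + 90) = 438 + 144*(17939/198) = 438 + 143512/11 = 148330/11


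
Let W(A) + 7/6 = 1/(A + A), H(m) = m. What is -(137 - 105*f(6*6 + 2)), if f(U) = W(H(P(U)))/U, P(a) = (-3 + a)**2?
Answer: -93248/665 ≈ -140.22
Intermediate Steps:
W(A) = -7/6 + 1/(2*A) (W(A) = -7/6 + 1/(A + A) = -7/6 + 1/(2*A))
f(U) = (3 - 7*(-3 + U)**2)/(6*U*(-3 + U)**2) (f(U) = ((3 - 7*(-3 + U)**2)/(6*((-3 + U)**2)))/U = ((3 - 7*(-3 + U)**2)/(6*(-3 + U)**2))/U = (3 - 7*(-3 + U)**2)/(6*U*(-3 + U)**2))
-(137 - 105*f(6*6 + 2)) = -(137 - 105*(-7/(6*(6*6 + 2)) + 1/(2*(6*6 + 2)*(-3 + (6*6 + 2))**2))) = -(137 - 105*(-7/(6*(36 + 2)) + 1/(2*(36 + 2)*(-3 + (36 + 2))**2))) = -(137 - 105*(-7/6/38 + (1/2)/(38*(-3 + 38)**2))) = -(137 - 105*(-7/6*1/38 + (1/2)*(1/38)/35**2)) = -(137 - 105*(-7/228 + (1/2)*(1/38)*(1/1225))) = -(137 - 105*(-7/228 + 1/93100)) = -(137 - 105*(-2143/69825)) = -(137 + 2143/665) = -1*93248/665 = -93248/665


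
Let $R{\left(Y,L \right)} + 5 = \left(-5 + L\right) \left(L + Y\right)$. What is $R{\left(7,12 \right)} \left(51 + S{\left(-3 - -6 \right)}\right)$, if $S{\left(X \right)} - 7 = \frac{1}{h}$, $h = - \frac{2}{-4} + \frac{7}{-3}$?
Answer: $\frac{80896}{11} \approx 7354.2$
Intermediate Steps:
$h = - \frac{11}{6}$ ($h = \left(-2\right) \left(- \frac{1}{4}\right) + 7 \left(- \frac{1}{3}\right) = \frac{1}{2} - \frac{7}{3} = - \frac{11}{6} \approx -1.8333$)
$S{\left(X \right)} = \frac{71}{11}$ ($S{\left(X \right)} = 7 + \frac{1}{- \frac{11}{6}} = 7 - \frac{6}{11} = \frac{71}{11}$)
$R{\left(Y,L \right)} = -5 + \left(-5 + L\right) \left(L + Y\right)$
$R{\left(7,12 \right)} \left(51 + S{\left(-3 - -6 \right)}\right) = \left(-5 + 12^{2} - 60 - 35 + 12 \cdot 7\right) \left(51 + \frac{71}{11}\right) = \left(-5 + 144 - 60 - 35 + 84\right) \frac{632}{11} = 128 \cdot \frac{632}{11} = \frac{80896}{11}$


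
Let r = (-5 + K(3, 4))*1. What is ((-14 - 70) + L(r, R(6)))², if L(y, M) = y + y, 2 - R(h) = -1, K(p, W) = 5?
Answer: 7056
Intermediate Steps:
R(h) = 3 (R(h) = 2 - 1*(-1) = 2 + 1 = 3)
r = 0 (r = (-5 + 5)*1 = 0*1 = 0)
L(y, M) = 2*y
((-14 - 70) + L(r, R(6)))² = ((-14 - 70) + 2*0)² = (-84 + 0)² = (-84)² = 7056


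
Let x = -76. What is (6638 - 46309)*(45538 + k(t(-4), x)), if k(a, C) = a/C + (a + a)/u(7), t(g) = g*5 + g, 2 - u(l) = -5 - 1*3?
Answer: -171604209964/95 ≈ -1.8064e+9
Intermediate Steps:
u(l) = 10 (u(l) = 2 - (-5 - 1*3) = 2 - (-5 - 3) = 2 - 1*(-8) = 2 + 8 = 10)
t(g) = 6*g (t(g) = 5*g + g = 6*g)
k(a, C) = a/5 + a/C (k(a, C) = a/C + (a + a)/10 = a/C + (2*a)*(⅒) = a/C + a/5 = a/5 + a/C)
(6638 - 46309)*(45538 + k(t(-4), x)) = (6638 - 46309)*(45538 + ((6*(-4))/5 + (6*(-4))/(-76))) = -39671*(45538 + ((⅕)*(-24) - 24*(-1/76))) = -39671*(45538 + (-24/5 + 6/19)) = -39671*(45538 - 426/95) = -39671*4325684/95 = -171604209964/95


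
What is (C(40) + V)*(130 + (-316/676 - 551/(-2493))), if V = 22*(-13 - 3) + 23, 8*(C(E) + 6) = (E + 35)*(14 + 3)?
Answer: -38403835855/1685268 ≈ -22788.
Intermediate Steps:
C(E) = 547/8 + 17*E/8 (C(E) = -6 + ((E + 35)*(14 + 3))/8 = -6 + ((35 + E)*17)/8 = -6 + (595 + 17*E)/8 = -6 + (595/8 + 17*E/8) = 547/8 + 17*E/8)
V = -329 (V = 22*(-16) + 23 = -352 + 23 = -329)
(C(40) + V)*(130 + (-316/676 - 551/(-2493))) = ((547/8 + (17/8)*40) - 329)*(130 + (-316/676 - 551/(-2493))) = ((547/8 + 85) - 329)*(130 + (-316*1/676 - 551*(-1/2493))) = (1227/8 - 329)*(130 + (-79/169 + 551/2493)) = -1405*(130 - 103828/421317)/8 = -1405/8*54667382/421317 = -38403835855/1685268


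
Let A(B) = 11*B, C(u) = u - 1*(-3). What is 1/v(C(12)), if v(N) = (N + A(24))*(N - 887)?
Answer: -1/243288 ≈ -4.1104e-6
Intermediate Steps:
C(u) = 3 + u (C(u) = u + 3 = 3 + u)
v(N) = (-887 + N)*(264 + N) (v(N) = (N + 11*24)*(N - 887) = (N + 264)*(-887 + N) = (264 + N)*(-887 + N) = (-887 + N)*(264 + N))
1/v(C(12)) = 1/(-234168 + (3 + 12)² - 623*(3 + 12)) = 1/(-234168 + 15² - 623*15) = 1/(-234168 + 225 - 9345) = 1/(-243288) = -1/243288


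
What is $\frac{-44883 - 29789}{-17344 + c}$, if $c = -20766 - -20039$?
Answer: $\frac{74672}{18071} \approx 4.1321$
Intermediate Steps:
$c = -727$ ($c = -20766 + 20039 = -727$)
$\frac{-44883 - 29789}{-17344 + c} = \frac{-44883 - 29789}{-17344 - 727} = - \frac{74672}{-18071} = \left(-74672\right) \left(- \frac{1}{18071}\right) = \frac{74672}{18071}$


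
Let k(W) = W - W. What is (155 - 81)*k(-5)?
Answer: 0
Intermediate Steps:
k(W) = 0
(155 - 81)*k(-5) = (155 - 81)*0 = 74*0 = 0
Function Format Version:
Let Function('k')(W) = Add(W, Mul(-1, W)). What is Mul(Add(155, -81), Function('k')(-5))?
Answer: 0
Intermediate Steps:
Function('k')(W) = 0
Mul(Add(155, -81), Function('k')(-5)) = Mul(Add(155, -81), 0) = Mul(74, 0) = 0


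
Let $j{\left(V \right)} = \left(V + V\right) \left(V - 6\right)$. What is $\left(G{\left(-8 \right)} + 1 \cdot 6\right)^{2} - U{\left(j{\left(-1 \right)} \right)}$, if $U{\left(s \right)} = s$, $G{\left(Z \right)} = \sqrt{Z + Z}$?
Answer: $6 + 48 i \approx 6.0 + 48.0 i$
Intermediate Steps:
$j{\left(V \right)} = 2 V \left(-6 + V\right)$
$G{\left(Z \right)} = \sqrt{2} \sqrt{Z}$ ($G{\left(Z \right)} = \sqrt{2 Z} = \sqrt{2} \sqrt{Z}$)
$\left(G{\left(-8 \right)} + 1 \cdot 6\right)^{2} - U{\left(j{\left(-1 \right)} \right)} = \left(\sqrt{2} \sqrt{-8} + 1 \cdot 6\right)^{2} - 2 \left(-1\right) \left(-6 - 1\right) = \left(\sqrt{2} \cdot 2 i \sqrt{2} + 6\right)^{2} - 2 \left(-1\right) \left(-7\right) = \left(4 i + 6\right)^{2} - 14 = \left(6 + 4 i\right)^{2} - 14 = -14 + \left(6 + 4 i\right)^{2}$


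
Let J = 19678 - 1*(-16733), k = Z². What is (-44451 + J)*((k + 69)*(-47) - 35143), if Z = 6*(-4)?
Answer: 526282320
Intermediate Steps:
Z = -24
k = 576 (k = (-24)² = 576)
J = 36411 (J = 19678 + 16733 = 36411)
(-44451 + J)*((k + 69)*(-47) - 35143) = (-44451 + 36411)*((576 + 69)*(-47) - 35143) = -8040*(645*(-47) - 35143) = -8040*(-30315 - 35143) = -8040*(-65458) = 526282320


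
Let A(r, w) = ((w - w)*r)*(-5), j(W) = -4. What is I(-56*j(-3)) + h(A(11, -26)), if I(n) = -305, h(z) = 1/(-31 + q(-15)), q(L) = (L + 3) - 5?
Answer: -14641/48 ≈ -305.02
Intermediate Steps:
A(r, w) = 0 (A(r, w) = (0*r)*(-5) = 0*(-5) = 0)
q(L) = -2 + L (q(L) = (3 + L) - 5 = -2 + L)
h(z) = -1/48 (h(z) = 1/(-31 + (-2 - 15)) = 1/(-31 - 17) = 1/(-48) = -1/48)
I(-56*j(-3)) + h(A(11, -26)) = -305 - 1/48 = -14641/48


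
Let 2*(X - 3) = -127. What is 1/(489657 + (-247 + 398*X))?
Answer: 1/465331 ≈ 2.1490e-6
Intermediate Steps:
X = -121/2 (X = 3 + (½)*(-127) = 3 - 127/2 = -121/2 ≈ -60.500)
1/(489657 + (-247 + 398*X)) = 1/(489657 + (-247 + 398*(-121/2))) = 1/(489657 + (-247 - 24079)) = 1/(489657 - 24326) = 1/465331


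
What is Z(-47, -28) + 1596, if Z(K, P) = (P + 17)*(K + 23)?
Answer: 1860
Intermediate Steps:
Z(K, P) = (17 + P)*(23 + K)
Z(-47, -28) + 1596 = (391 + 17*(-47) + 23*(-28) - 47*(-28)) + 1596 = (391 - 799 - 644 + 1316) + 1596 = 264 + 1596 = 1860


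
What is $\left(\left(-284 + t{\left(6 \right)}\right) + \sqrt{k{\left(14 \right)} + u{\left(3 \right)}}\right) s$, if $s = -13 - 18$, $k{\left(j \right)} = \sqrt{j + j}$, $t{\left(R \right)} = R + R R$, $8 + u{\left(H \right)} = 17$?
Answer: $7502 - 31 \sqrt{9 + 2 \sqrt{7}} \approx 7384.8$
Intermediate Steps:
$u{\left(H \right)} = 9$ ($u{\left(H \right)} = -8 + 17 = 9$)
$t{\left(R \right)} = R + R^{2}$
$k{\left(j \right)} = \sqrt{2} \sqrt{j}$ ($k{\left(j \right)} = \sqrt{2 j} = \sqrt{2} \sqrt{j}$)
$s = -31$ ($s = -13 - 18 = -31$)
$\left(\left(-284 + t{\left(6 \right)}\right) + \sqrt{k{\left(14 \right)} + u{\left(3 \right)}}\right) s = \left(\left(-284 + 6 \left(1 + 6\right)\right) + \sqrt{\sqrt{2} \sqrt{14} + 9}\right) \left(-31\right) = \left(\left(-284 + 6 \cdot 7\right) + \sqrt{2 \sqrt{7} + 9}\right) \left(-31\right) = \left(\left(-284 + 42\right) + \sqrt{9 + 2 \sqrt{7}}\right) \left(-31\right) = \left(-242 + \sqrt{9 + 2 \sqrt{7}}\right) \left(-31\right) = 7502 - 31 \sqrt{9 + 2 \sqrt{7}}$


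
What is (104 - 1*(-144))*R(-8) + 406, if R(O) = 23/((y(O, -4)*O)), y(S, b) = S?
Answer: 3961/8 ≈ 495.13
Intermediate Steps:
R(O) = 23/O² (R(O) = 23/((O*O)) = 23/(O²) = 23/O²)
(104 - 1*(-144))*R(-8) + 406 = (104 - 1*(-144))*(23/(-8)²) + 406 = (104 + 144)*(23*(1/64)) + 406 = 248*(23/64) + 406 = 713/8 + 406 = 3961/8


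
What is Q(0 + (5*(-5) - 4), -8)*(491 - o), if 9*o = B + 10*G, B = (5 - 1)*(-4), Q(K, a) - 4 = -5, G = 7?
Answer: -485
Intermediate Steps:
Q(K, a) = -1 (Q(K, a) = 4 - 5 = -1)
B = -16 (B = 4*(-4) = -16)
o = 6 (o = (-16 + 10*7)/9 = (-16 + 70)/9 = (⅑)*54 = 6)
Q(0 + (5*(-5) - 4), -8)*(491 - o) = -(491 - 1*6) = -(491 - 6) = -1*485 = -485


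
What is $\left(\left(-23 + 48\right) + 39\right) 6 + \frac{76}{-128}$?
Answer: $\frac{12269}{32} \approx 383.41$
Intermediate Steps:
$\left(\left(-23 + 48\right) + 39\right) 6 + \frac{76}{-128} = \left(25 + 39\right) 6 + 76 \left(- \frac{1}{128}\right) = 64 \cdot 6 - \frac{19}{32} = 384 - \frac{19}{32} = \frac{12269}{32}$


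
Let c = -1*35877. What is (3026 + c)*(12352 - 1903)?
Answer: -343260099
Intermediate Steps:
c = -35877
(3026 + c)*(12352 - 1903) = (3026 - 35877)*(12352 - 1903) = -32851*10449 = -343260099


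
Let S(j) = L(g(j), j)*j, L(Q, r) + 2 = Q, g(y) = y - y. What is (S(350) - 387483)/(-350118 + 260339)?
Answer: 388183/89779 ≈ 4.3238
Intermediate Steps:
g(y) = 0
L(Q, r) = -2 + Q
S(j) = -2*j (S(j) = (-2 + 0)*j = -2*j)
(S(350) - 387483)/(-350118 + 260339) = (-2*350 - 387483)/(-350118 + 260339) = (-700 - 387483)/(-89779) = -388183*(-1/89779) = 388183/89779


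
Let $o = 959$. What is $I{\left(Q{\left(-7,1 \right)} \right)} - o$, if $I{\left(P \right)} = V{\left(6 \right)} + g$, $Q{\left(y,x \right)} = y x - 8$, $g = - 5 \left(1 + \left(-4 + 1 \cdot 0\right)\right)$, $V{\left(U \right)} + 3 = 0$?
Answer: $-947$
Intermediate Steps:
$V{\left(U \right)} = -3$ ($V{\left(U \right)} = -3 + 0 = -3$)
$g = 15$ ($g = - 5 \left(1 + \left(-4 + 0\right)\right) = - 5 \left(1 - 4\right) = \left(-5\right) \left(-3\right) = 15$)
$Q{\left(y,x \right)} = -8 + x y$ ($Q{\left(y,x \right)} = x y - 8 = -8 + x y$)
$I{\left(P \right)} = 12$ ($I{\left(P \right)} = -3 + 15 = 12$)
$I{\left(Q{\left(-7,1 \right)} \right)} - o = 12 - 959 = -947$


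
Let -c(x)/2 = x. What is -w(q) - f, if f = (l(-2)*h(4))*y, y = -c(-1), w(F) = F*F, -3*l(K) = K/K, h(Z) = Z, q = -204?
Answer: -124856/3 ≈ -41619.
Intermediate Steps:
c(x) = -2*x
l(K) = -1/3 (l(K) = -K/(3*K) = -1/3*1 = -1/3)
w(F) = F**2
y = -2 (y = -(-2)*(-1) = -1*2 = -2)
f = 8/3 (f = -1/3*4*(-2) = -4/3*(-2) = 8/3 ≈ 2.6667)
-w(q) - f = -1*(-204)**2 - 1*8/3 = -1*41616 - 8/3 = -41616 - 8/3 = -124856/3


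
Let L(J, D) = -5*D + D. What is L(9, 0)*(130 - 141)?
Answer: 0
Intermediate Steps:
L(J, D) = -4*D
L(9, 0)*(130 - 141) = (-4*0)*(130 - 141) = 0*(-11) = 0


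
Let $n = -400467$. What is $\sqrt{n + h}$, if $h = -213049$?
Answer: $2 i \sqrt{153379} \approx 783.27 i$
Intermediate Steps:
$\sqrt{n + h} = \sqrt{-400467 - 213049} = \sqrt{-613516} = 2 i \sqrt{153379}$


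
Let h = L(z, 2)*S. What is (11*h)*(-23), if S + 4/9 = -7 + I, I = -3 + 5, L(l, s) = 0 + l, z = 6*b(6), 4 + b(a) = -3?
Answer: -173558/3 ≈ -57853.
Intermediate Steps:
b(a) = -7 (b(a) = -4 - 3 = -7)
z = -42 (z = 6*(-7) = -42)
L(l, s) = l
I = 2
S = -49/9 (S = -4/9 + (-7 + 2) = -4/9 - 5 = -49/9 ≈ -5.4444)
h = 686/3 (h = -42*(-49/9) = 686/3 ≈ 228.67)
(11*h)*(-23) = (11*(686/3))*(-23) = (7546/3)*(-23) = -173558/3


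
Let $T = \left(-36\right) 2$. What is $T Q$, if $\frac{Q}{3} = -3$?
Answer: $648$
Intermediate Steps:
$Q = -9$ ($Q = 3 \left(-3\right) = -9$)
$T = -72$
$T Q = \left(-72\right) \left(-9\right) = 648$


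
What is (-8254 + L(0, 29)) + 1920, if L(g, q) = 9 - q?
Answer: -6354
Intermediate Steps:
(-8254 + L(0, 29)) + 1920 = (-8254 + (9 - 1*29)) + 1920 = (-8254 + (9 - 29)) + 1920 = (-8254 - 20) + 1920 = -8274 + 1920 = -6354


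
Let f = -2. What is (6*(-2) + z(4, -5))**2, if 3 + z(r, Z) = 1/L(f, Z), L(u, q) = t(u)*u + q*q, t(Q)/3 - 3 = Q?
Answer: 80656/361 ≈ 223.42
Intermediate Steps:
t(Q) = 9 + 3*Q
L(u, q) = q**2 + u*(9 + 3*u) (L(u, q) = (9 + 3*u)*u + q*q = u*(9 + 3*u) + q**2 = q**2 + u*(9 + 3*u))
z(r, Z) = -3 + 1/(-6 + Z**2) (z(r, Z) = -3 + 1/(Z**2 + 3*(-2)*(3 - 2)) = -3 + 1/(Z**2 + 3*(-2)*1) = -3 + 1/(Z**2 - 6) = -3 + 1/(-6 + Z**2))
(6*(-2) + z(4, -5))**2 = (6*(-2) + (19 - 3*(-5)**2)/(-6 + (-5)**2))**2 = (-12 + (19 - 3*25)/(-6 + 25))**2 = (-12 + (19 - 75)/19)**2 = (-12 + (1/19)*(-56))**2 = (-12 - 56/19)**2 = (-284/19)**2 = 80656/361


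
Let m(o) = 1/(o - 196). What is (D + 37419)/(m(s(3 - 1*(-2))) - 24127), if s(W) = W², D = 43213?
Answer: -6894036/2062859 ≈ -3.3420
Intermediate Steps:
m(o) = 1/(-196 + o)
(D + 37419)/(m(s(3 - 1*(-2))) - 24127) = (43213 + 37419)/(1/(-196 + (3 - 1*(-2))²) - 24127) = 80632/(1/(-196 + (3 + 2)²) - 24127) = 80632/(1/(-196 + 5²) - 24127) = 80632/(1/(-196 + 25) - 24127) = 80632/(1/(-171) - 24127) = 80632/(-1/171 - 24127) = 80632/(-4125718/171) = 80632*(-171/4125718) = -6894036/2062859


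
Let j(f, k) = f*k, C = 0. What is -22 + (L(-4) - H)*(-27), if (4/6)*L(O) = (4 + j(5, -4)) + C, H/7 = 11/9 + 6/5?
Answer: 5419/5 ≈ 1083.8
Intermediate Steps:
H = 763/45 (H = 7*(11/9 + 6/5) = 7*(109/45) = 763/45 ≈ 16.956)
L(O) = -24 (L(O) = 3*((4 + 5*(-4)) + 0)/2 = 3*((4 - 20) + 0)/2 = 3*(-16 + 0)/2 = (3/2)*(-16) = -24)
-22 + (L(-4) - H)*(-27) = -22 + (-24 - 1*763/45)*(-27) = -22 + (-24 - 763/45)*(-27) = -22 - 1843/45*(-27) = -22 + 5529/5 = 5419/5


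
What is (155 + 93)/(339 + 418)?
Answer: 248/757 ≈ 0.32761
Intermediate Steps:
(155 + 93)/(339 + 418) = 248/757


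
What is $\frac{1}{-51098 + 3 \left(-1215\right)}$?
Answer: $- \frac{1}{54743} \approx -1.8267 \cdot 10^{-5}$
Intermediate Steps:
$\frac{1}{-51098 + 3 \left(-1215\right)} = \frac{1}{-51098 - 3645} = \frac{1}{-54743} = - \frac{1}{54743}$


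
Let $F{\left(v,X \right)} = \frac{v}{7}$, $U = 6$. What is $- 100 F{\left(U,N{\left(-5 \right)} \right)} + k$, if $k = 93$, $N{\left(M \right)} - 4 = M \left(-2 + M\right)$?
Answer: $\frac{51}{7} \approx 7.2857$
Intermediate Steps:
$N{\left(M \right)} = 4 + M \left(-2 + M\right)$
$F{\left(v,X \right)} = \frac{v}{7}$ ($F{\left(v,X \right)} = v \frac{1}{7} = \frac{v}{7}$)
$- 100 F{\left(U,N{\left(-5 \right)} \right)} + k = - 100 \cdot \frac{1}{7} \cdot 6 + 93 = \left(-100\right) \frac{6}{7} + 93 = - \frac{600}{7} + 93 = \frac{51}{7}$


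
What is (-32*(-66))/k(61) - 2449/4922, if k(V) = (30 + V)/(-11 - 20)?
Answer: -322476043/447902 ≈ -719.97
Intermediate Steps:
k(V) = -30/31 - V/31 (k(V) = (30 + V)/(-31) = (30 + V)*(-1/31) = -30/31 - V/31)
(-32*(-66))/k(61) - 2449/4922 = (-32*(-66))/(-30/31 - 1/31*61) - 2449/4922 = 2112/(-30/31 - 61/31) - 2449*1/4922 = 2112/(-91/31) - 2449/4922 = 2112*(-31/91) - 2449/4922 = -65472/91 - 2449/4922 = -322476043/447902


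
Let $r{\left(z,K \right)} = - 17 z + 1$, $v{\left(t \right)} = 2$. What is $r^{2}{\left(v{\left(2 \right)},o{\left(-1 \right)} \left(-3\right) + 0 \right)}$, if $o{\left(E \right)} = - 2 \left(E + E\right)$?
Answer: $1089$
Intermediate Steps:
$o{\left(E \right)} = - 4 E$ ($o{\left(E \right)} = - 2 \cdot 2 E = - 4 E$)
$r{\left(z,K \right)} = 1 - 17 z$
$r^{2}{\left(v{\left(2 \right)},o{\left(-1 \right)} \left(-3\right) + 0 \right)} = \left(1 - 34\right)^{2} = \left(-33\right)^{2} = 1089$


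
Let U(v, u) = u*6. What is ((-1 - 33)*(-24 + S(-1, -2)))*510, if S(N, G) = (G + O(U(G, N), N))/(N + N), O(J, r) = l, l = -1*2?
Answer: 381480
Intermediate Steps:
l = -2
U(v, u) = 6*u
O(J, r) = -2
S(N, G) = (-2 + G)/(2*N) (S(N, G) = (G - 2)/(N + N) = (-2 + G)/((2*N)) = (-2 + G)*(1/(2*N)) = (-2 + G)/(2*N))
((-1 - 33)*(-24 + S(-1, -2)))*510 = ((-1 - 33)*(-24 + (½)*(-2 - 2)/(-1)))*510 = -34*(-24 + (½)*(-1)*(-4))*510 = -34*(-24 + 2)*510 = -34*(-22)*510 = 748*510 = 381480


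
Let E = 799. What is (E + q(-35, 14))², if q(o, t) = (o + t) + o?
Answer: 552049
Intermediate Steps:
q(o, t) = t + 2*o
(E + q(-35, 14))² = (799 + (14 + 2*(-35)))² = (799 + (14 - 70))² = (799 - 56)² = 743² = 552049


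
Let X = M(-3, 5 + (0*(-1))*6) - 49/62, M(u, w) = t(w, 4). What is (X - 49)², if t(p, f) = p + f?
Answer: 6395841/3844 ≈ 1663.8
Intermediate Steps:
t(p, f) = f + p
M(u, w) = 4 + w
X = 509/62 (X = (4 + (5 + (0*(-1))*6)) - 49/62 = (4 + (5 + 0*6)) - 49*1/62 = (4 + (5 + 0)) - 49/62 = (4 + 5) - 49/62 = 9 - 49/62 = 509/62 ≈ 8.2097)
(X - 49)² = (509/62 - 49)² = (-2529/62)² = 6395841/3844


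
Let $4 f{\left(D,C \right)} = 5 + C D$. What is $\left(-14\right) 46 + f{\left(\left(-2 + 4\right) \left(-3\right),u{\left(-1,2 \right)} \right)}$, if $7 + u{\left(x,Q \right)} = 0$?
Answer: $- \frac{2529}{4} \approx -632.25$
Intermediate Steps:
$u{\left(x,Q \right)} = -7$ ($u{\left(x,Q \right)} = -7 + 0 = -7$)
$f{\left(D,C \right)} = \frac{5}{4} + \frac{C D}{4}$ ($f{\left(D,C \right)} = \frac{5 + C D}{4} = \frac{5}{4} + \frac{C D}{4}$)
$\left(-14\right) 46 + f{\left(\left(-2 + 4\right) \left(-3\right),u{\left(-1,2 \right)} \right)} = \left(-14\right) 46 + \left(\frac{5}{4} + \frac{1}{4} \left(-7\right) \left(-2 + 4\right) \left(-3\right)\right) = -644 + \left(\frac{5}{4} + \frac{1}{4} \left(-7\right) 2 \left(-3\right)\right) = -644 + \left(\frac{5}{4} + \frac{1}{4} \left(-7\right) \left(-6\right)\right) = -644 + \left(\frac{5}{4} + \frac{21}{2}\right) = -644 + \frac{47}{4} = - \frac{2529}{4}$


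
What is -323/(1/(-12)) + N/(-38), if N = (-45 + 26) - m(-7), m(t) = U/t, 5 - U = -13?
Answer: 1031131/266 ≈ 3876.4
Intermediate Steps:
U = 18 (U = 5 - 1*(-13) = 5 + 13 = 18)
m(t) = 18/t
N = -115/7 (N = (-45 + 26) - 18/(-7) = -19 - 18*(-1)/7 = -19 - 1*(-18/7) = -19 + 18/7 = -115/7 ≈ -16.429)
-323/(1/(-12)) + N/(-38) = -323/(1/(-12)) - 115/7/(-38) = -323/(-1/12) - 115/7*(-1/38) = -323*(-12) + 115/266 = 3876 + 115/266 = 1031131/266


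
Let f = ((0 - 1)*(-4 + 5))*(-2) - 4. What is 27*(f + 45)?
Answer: 1161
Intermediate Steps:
f = -2 (f = -1*1*(-2) - 4 = -1*(-2) - 4 = 2 - 4 = -2)
27*(f + 45) = 27*(-2 + 45) = 27*43 = 1161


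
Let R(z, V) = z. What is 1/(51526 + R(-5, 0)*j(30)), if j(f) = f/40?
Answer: 4/206089 ≈ 1.9409e-5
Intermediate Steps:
j(f) = f/40 (j(f) = f*(1/40) = f/40)
1/(51526 + R(-5, 0)*j(30)) = 1/(51526 - 30/8) = 1/(51526 - 5*¾) = 1/(51526 - 15/4) = 1/(206089/4) = 4/206089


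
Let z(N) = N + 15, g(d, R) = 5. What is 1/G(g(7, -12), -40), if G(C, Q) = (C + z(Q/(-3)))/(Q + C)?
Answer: -21/20 ≈ -1.0500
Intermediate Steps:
z(N) = 15 + N
G(C, Q) = (15 + C - Q/3)/(C + Q) (G(C, Q) = (C + (15 + Q/(-3)))/(Q + C) = (C + (15 + Q*(-⅓)))/(C + Q) = (C + (15 - Q/3))/(C + Q) = (15 + C - Q/3)/(C + Q))
1/G(g(7, -12), -40) = 1/((15 + 5 - ⅓*(-40))/(5 - 40)) = 1/((15 + 5 + 40/3)/(-35)) = 1/(-1/35*100/3) = 1/(-20/21) = -21/20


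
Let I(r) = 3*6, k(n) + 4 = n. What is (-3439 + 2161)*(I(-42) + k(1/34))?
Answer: -304803/17 ≈ -17930.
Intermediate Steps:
k(n) = -4 + n
I(r) = 18
(-3439 + 2161)*(I(-42) + k(1/34)) = (-3439 + 2161)*(18 + (-4 + 1/34)) = -1278*(18 + (-4 + 1/34)) = -1278*(18 - 135/34) = -1278*477/34 = -304803/17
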